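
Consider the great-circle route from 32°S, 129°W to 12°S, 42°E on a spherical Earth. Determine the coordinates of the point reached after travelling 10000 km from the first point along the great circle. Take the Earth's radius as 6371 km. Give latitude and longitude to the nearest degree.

Convert each endpoint to a unit vector on the sphere (x = cos φ cos λ, y = cos φ sin λ, z = sin φ).
The central angle between the endpoints is δ = arccos(p₁·p₂) ≈ 2.359 rad (135.2°). The total great-circle distance is δ·R ≈ 2.359 × 6371 ≈ 15030 km, so the target fraction is f = 10000/15030 ≈ 0.665.
Interpolate at f ≈ 0.665 with slerp weights a = sin((1−f)δ)/sin δ ≈ 1.007, b = sin(fδ)/sin δ ≈ 1.418.
p = a·p₁ + b·p₂ ≈ (0.494, 0.265, -0.828); φ = arcsin(p_z) ≈ -55.94°, λ = atan2(p_y, p_x) ≈ 28.20°.

≈ 56°S, 28°E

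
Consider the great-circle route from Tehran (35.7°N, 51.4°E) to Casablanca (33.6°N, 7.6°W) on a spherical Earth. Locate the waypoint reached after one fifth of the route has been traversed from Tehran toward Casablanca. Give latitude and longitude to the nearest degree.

Convert each endpoint to a unit vector on the sphere (x = cos φ cos λ, y = cos φ sin λ, z = sin φ).
The central angle between the endpoints is δ = arccos(p₁·p₂) ≈ 0.835 rad (47.8°).
Interpolate at f = 1/5 with slerp weights a = sin((1−f)δ)/sin δ ≈ 0.836, b = sin(fδ)/sin δ ≈ 0.224.
p = a·p₁ + b·p₂ ≈ (0.608, 0.506, 0.612); φ = arcsin(p_z) ≈ 37.71°, λ = atan2(p_y, p_x) ≈ 39.73°.

≈ (38°N, 40°E)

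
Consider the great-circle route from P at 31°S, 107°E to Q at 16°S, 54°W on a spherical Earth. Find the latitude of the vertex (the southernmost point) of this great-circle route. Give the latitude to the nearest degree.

≈ 70°S

The great circle lies in the plane with unit normal n̂ = (p₁ × p₂)/|p₁ × p₂|.
Here n̂_z ≈ -0.348; the vertex latitude is φ_max = arccos|n̂_z| ≈ 69.6°.
Check via Clairaut: cos φ_max = |cos φ₁| · sin C = cos(31.0°)·sin(156.0°) ≈ 0.348, again giving ≈ 69.6°.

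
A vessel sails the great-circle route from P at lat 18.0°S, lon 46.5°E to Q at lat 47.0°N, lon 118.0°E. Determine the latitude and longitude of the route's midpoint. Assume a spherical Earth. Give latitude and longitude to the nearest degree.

Write both endpoints as unit vectors p₁, p₂ with components (cos φ cos λ, cos φ sin λ, sin φ).
The central angle between the endpoints is δ = arccos(p₁·p₂) ≈ 1.591 rad (91.2°).
Interpolate at f = 1/2 with slerp weights a = sin((1−f)δ)/sin δ ≈ 0.714, b = sin(fδ)/sin δ ≈ 0.714.
p = a·p₁ + b·p₂ ≈ (0.239, 0.923, 0.302); φ = arcsin(p_z) ≈ 17.56°, λ = atan2(p_y, p_x) ≈ 75.49°.

≈ lat 18°N, lon 75°E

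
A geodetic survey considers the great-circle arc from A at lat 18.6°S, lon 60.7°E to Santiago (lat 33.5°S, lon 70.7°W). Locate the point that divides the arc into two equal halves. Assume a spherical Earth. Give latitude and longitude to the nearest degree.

From cos δ = sin φ₁ sin φ₂ + cos φ₁ cos φ₂ cos Δλ, the central angle is δ ≈ 1.925 rad (110.3°).
Interpolate at f = 1/2 with slerp weights a = sin((1−f)δ)/sin δ ≈ 0.875, b = sin(fδ)/sin δ ≈ 0.875.
p = a·p₁ + b·p₂ ≈ (0.647, 0.035, -0.762); φ = arcsin(p_z) ≈ -49.63°, λ = atan2(p_y, p_x) ≈ 3.06°.

≈ lat 50°S, lon 3°E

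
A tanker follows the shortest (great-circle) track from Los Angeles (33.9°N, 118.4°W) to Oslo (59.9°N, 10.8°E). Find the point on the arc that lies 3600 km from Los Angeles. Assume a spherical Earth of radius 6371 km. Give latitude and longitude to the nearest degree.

≈ 61°N, 92°W

Convert each endpoint to a unit vector on the sphere (x = cos φ cos λ, y = cos φ sin λ, z = sin φ).
The central angle between the endpoints is δ = arccos(p₁·p₂) ≈ 1.350 rad (77.3°). The total great-circle distance is δ·R ≈ 1.350 × 6371 ≈ 8598 km, so the target fraction is f = 3600/8598 ≈ 0.419.
Interpolate at f ≈ 0.419 with slerp weights a = sin((1−f)δ)/sin δ ≈ 0.724, b = sin(fδ)/sin δ ≈ 0.549.
p = a·p₁ + b·p₂ ≈ (-0.015, -0.477, 0.879); φ = arcsin(p_z) ≈ 61.49°, λ = atan2(p_y, p_x) ≈ -91.86°.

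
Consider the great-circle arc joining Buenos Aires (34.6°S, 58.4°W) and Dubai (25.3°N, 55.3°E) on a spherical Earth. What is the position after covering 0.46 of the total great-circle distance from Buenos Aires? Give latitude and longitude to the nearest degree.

≈ 11°S, 2°W

Convert each endpoint to a unit vector on the sphere (x = cos φ cos λ, y = cos φ sin λ, z = sin φ).
The central angle between the endpoints is δ = arccos(p₁·p₂) ≈ 2.143 rad (122.8°).
Interpolate at f = 0.46 with slerp weights a = sin((1−f)δ)/sin δ ≈ 1.090, b = sin(fδ)/sin δ ≈ 0.992.
p = a·p₁ + b·p₂ ≈ (0.980, -0.027, -0.195); φ = arcsin(p_z) ≈ -11.23°, λ = atan2(p_y, p_x) ≈ -1.55°.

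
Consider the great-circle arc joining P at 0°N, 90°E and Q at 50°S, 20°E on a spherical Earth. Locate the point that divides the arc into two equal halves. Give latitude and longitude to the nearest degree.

The haversine formula gives a central angle δ ≈ 1.349 rad (77.3°) between the endpoints.
Interpolate at f = 1/2 with slerp weights a = sin((1−f)δ)/sin δ ≈ 0.640, b = sin(fδ)/sin δ ≈ 0.640.
p = a·p₁ + b·p₂ ≈ (0.387, 0.781, -0.490); φ = arcsin(p_z) ≈ -29.37°, λ = atan2(p_y, p_x) ≈ 63.66°.

≈ 29°S, 64°E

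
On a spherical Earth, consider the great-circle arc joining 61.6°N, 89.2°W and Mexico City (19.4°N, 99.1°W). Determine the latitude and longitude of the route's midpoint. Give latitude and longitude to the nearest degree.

Convert each endpoint to a unit vector on the sphere (x = cos φ cos λ, y = cos φ sin λ, z = sin φ).
The central angle between the endpoints is δ = arccos(p₁·p₂) ≈ 0.746 rad (42.8°).
Interpolate at f = 1/2 with slerp weights a = sin((1−f)δ)/sin δ ≈ 0.537, b = sin(fδ)/sin δ ≈ 0.537.
p = a·p₁ + b·p₂ ≈ (-0.077, -0.755, 0.651); φ = arcsin(p_z) ≈ 40.59°, λ = atan2(p_y, p_x) ≈ -95.78°.

≈ 41°N, 96°W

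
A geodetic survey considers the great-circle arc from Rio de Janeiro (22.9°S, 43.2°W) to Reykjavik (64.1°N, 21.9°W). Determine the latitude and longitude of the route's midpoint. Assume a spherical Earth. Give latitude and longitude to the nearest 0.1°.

Convert each endpoint to a unit vector on the sphere (x = cos φ cos λ, y = cos φ sin λ, z = sin φ).
The central angle between the endpoints is δ = arccos(p₁·p₂) ≈ 1.546 rad (88.6°).
Interpolate at f = 1/2 with slerp weights a = sin((1−f)δ)/sin δ ≈ 0.698, b = sin(fδ)/sin δ ≈ 0.698.
p = a·p₁ + b·p₂ ≈ (0.752, -0.554, 0.357); φ = arcsin(p_z) ≈ 20.89°, λ = atan2(p_y, p_x) ≈ -36.39°.

≈ (20.9°N, 36.4°W)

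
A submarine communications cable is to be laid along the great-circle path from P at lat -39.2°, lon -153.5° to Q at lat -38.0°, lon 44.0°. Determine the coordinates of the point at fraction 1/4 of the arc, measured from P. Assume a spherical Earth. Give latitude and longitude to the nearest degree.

≈ lat -63°, lon -167°

Convert each endpoint to a unit vector on the sphere (x = cos φ cos λ, y = cos φ sin λ, z = sin φ).
The central angle between the endpoints is δ = arccos(p₁·p₂) ≈ 1.765 rad (101.1°).
Interpolate at f = 1/4 with slerp weights a = sin((1−f)δ)/sin δ ≈ 0.988, b = sin(fδ)/sin δ ≈ 0.435.
p = a·p₁ + b·p₂ ≈ (-0.439, -0.103, -0.893); φ = arcsin(p_z) ≈ -63.21°, λ = atan2(p_y, p_x) ≈ -166.73°.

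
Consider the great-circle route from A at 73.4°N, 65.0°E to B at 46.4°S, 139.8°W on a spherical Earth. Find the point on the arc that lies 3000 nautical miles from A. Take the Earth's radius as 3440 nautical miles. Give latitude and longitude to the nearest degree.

Convert each endpoint to a unit vector on the sphere (x = cos φ cos λ, y = cos φ sin λ, z = sin φ).
The central angle between the endpoints is δ = arccos(p₁·p₂) ≈ 2.632 rad (150.8°). The total great-circle distance is δ·R ≈ 2.632 × 3440 ≈ 9053 nmi, so the target fraction is f = 3000/9053 ≈ 0.331.
Interpolate at f ≈ 0.331 with slerp weights a = sin((1−f)δ)/sin δ ≈ 2.013, b = sin(fδ)/sin δ ≈ 1.569.
p = a·p₁ + b·p₂ ≈ (-0.583, -0.177, 0.793); φ = arcsin(p_z) ≈ 52.43°, λ = atan2(p_y, p_x) ≈ -163.10°.

≈ 52°N, 163°W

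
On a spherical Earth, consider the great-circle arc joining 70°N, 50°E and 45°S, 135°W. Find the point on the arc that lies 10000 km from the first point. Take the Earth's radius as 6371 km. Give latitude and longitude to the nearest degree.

≈ 20°N, 139°W

Write both endpoints as unit vectors p₁, p₂ with components (cos φ cos λ, cos φ sin λ, sin φ).
The central angle between the endpoints is δ = arccos(p₁·p₂) ≈ 2.703 rad (154.9°). The total great-circle distance is δ·R ≈ 2.703 × 6371 ≈ 17221 km, so the target fraction is f = 10000/17221 ≈ 0.581.
Interpolate at f ≈ 0.581 with slerp weights a = sin((1−f)δ)/sin δ ≈ 2.134, b = sin(fδ)/sin δ ≈ 2.355.
p = a·p₁ + b·p₂ ≈ (-0.709, -0.619, 0.340); φ = arcsin(p_z) ≈ 19.85°, λ = atan2(p_y, p_x) ≈ -138.88°.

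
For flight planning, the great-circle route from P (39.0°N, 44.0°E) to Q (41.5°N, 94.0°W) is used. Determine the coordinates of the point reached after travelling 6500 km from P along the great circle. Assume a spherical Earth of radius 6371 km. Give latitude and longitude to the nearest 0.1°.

≈ (64.5°N, 53.7°W)

Write both endpoints as unit vectors p₁, p₂ with components (cos φ cos λ, cos φ sin λ, sin φ).
The central angle between the endpoints is δ = arccos(p₁·p₂) ≈ 1.586 rad (90.9°). The total great-circle distance is δ·R ≈ 1.586 × 6371 ≈ 10107 km, so the target fraction is f = 6500/10107 ≈ 0.643.
Interpolate at f ≈ 0.643 with slerp weights a = sin((1−f)δ)/sin δ ≈ 0.536, b = sin(fδ)/sin δ ≈ 0.852.
p = a·p₁ + b·p₂ ≈ (0.255, -0.347, 0.902); φ = arcsin(p_z) ≈ 64.47°, λ = atan2(p_y, p_x) ≈ -53.67°.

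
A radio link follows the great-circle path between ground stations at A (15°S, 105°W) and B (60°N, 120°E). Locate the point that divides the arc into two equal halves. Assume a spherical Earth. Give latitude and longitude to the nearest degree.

The haversine formula gives a central angle δ ≈ 2.172 rad (124.4°) between the endpoints.
Interpolate at f = 1/2 with slerp weights a = sin((1−f)δ)/sin δ ≈ 1.073, b = sin(fδ)/sin δ ≈ 1.073.
p = a·p₁ + b·p₂ ≈ (-0.536, -0.536, 0.651); φ = arcsin(p_z) ≈ 40.65°, λ = atan2(p_y, p_x) ≈ -135.00°.

≈ (41°N, 135°W)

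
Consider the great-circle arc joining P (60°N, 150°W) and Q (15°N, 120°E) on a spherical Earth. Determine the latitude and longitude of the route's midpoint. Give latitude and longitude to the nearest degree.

≈ (46°N, 147°E)

Write both endpoints as unit vectors p₁, p₂ with components (cos φ cos λ, cos φ sin λ, sin φ).
The central angle between the endpoints is δ = arccos(p₁·p₂) ≈ 1.345 rad (77.0°).
Interpolate at f = 1/2 with slerp weights a = sin((1−f)δ)/sin δ ≈ 0.639, b = sin(fδ)/sin δ ≈ 0.639.
p = a·p₁ + b·p₂ ≈ (-0.585, 0.375, 0.719); φ = arcsin(p_z) ≈ 45.96°, λ = atan2(p_y, p_x) ≈ 147.37°.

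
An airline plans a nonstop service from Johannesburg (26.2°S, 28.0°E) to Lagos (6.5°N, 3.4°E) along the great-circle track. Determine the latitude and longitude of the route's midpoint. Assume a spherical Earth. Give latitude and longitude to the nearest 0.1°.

Convert each endpoint to a unit vector on the sphere (x = cos φ cos λ, y = cos φ sin λ, z = sin φ).
The central angle between the endpoints is δ = arccos(p₁·p₂) ≈ 0.707 rad (40.5°).
Interpolate at f = 1/2 with slerp weights a = sin((1−f)δ)/sin δ ≈ 0.533, b = sin(fδ)/sin δ ≈ 0.533.
p = a·p₁ + b·p₂ ≈ (0.951, 0.256, -0.175); φ = arcsin(p_z) ≈ -10.08°, λ = atan2(p_y, p_x) ≈ 15.06°.

≈ (10.1°S, 15.1°E)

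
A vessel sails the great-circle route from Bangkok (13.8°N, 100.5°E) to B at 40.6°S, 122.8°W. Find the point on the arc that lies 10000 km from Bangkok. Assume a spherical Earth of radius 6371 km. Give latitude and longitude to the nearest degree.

≈ 42°S, 178°E

Write both endpoints as unit vectors p₁, p₂ with components (cos φ cos λ, cos φ sin λ, sin φ).
The central angle between the endpoints is δ = arccos(p₁·p₂) ≈ 2.335 rad (133.8°). The total great-circle distance is δ·R ≈ 2.335 × 6371 ≈ 14875 km, so the target fraction is f = 10000/14875 ≈ 0.672.
Interpolate at f ≈ 0.672 with slerp weights a = sin((1−f)δ)/sin δ ≈ 0.959, b = sin(fδ)/sin δ ≈ 1.385.
p = a·p₁ + b·p₂ ≈ (-0.739, 0.032, -0.672); φ = arcsin(p_z) ≈ -42.26°, λ = atan2(p_y, p_x) ≈ 177.51°.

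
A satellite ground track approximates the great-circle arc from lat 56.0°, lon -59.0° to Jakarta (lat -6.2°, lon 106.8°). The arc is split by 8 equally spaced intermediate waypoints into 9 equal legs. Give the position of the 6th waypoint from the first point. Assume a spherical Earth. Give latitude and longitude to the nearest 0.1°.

≈ lat 36.0°, lon 98.3°

The haversine formula gives a central angle δ ≈ 2.250 rad (128.9°) between the endpoints.
Interpolate at f = 6/9 with slerp weights a = sin((1−f)δ)/sin δ ≈ 0.876, b = sin(fδ)/sin δ ≈ 1.282.
p = a·p₁ + b·p₂ ≈ (-0.116, 0.800, 0.588); φ = arcsin(p_z) ≈ 36.02°, λ = atan2(p_y, p_x) ≈ 98.25°.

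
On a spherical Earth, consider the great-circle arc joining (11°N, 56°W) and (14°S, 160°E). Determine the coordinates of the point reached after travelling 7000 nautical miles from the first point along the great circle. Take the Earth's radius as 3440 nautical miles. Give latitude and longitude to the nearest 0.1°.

Convert each endpoint to a unit vector on the sphere (x = cos φ cos λ, y = cos φ sin λ, z = sin φ).
The central angle between the endpoints is δ = arccos(p₁·p₂) ≈ 2.527 rad (144.8°). The total great-circle distance is δ·R ≈ 2.527 × 3440 ≈ 8691 nmi, so the target fraction is f = 7000/8691 ≈ 0.805.
Interpolate at f ≈ 0.805 with slerp weights a = sin((1−f)δ)/sin δ ≈ 0.818, b = sin(fδ)/sin δ ≈ 1.550.
p = a·p₁ + b·p₂ ≈ (-0.964, -0.151, -0.219); φ = arcsin(p_z) ≈ -12.64°, λ = atan2(p_y, p_x) ≈ -171.07°.

≈ (12.6°S, 171.1°W)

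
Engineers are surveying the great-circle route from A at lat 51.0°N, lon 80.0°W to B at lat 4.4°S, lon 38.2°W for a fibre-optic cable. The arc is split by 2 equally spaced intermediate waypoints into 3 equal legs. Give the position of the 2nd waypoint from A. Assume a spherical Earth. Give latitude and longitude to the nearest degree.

Convert each endpoint to a unit vector on the sphere (x = cos φ cos λ, y = cos φ sin λ, z = sin φ).
The central angle between the endpoints is δ = arccos(p₁·p₂) ≈ 1.150 rad (65.9°).
Interpolate at f = 2/3 with slerp weights a = sin((1−f)δ)/sin δ ≈ 0.410, b = sin(fδ)/sin δ ≈ 0.760.
p = a·p₁ + b·p₂ ≈ (0.640, -0.723, 0.260); φ = arcsin(p_z) ≈ 15.08°, λ = atan2(p_y, p_x) ≈ -48.46°.

≈ lat 15°N, lon 48°W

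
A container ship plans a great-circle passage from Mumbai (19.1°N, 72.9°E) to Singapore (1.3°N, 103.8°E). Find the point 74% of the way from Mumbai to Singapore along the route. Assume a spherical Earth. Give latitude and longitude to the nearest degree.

≈ (6°N, 96°E)

The haversine formula gives a central angle δ ≈ 0.613 rad (35.1°) between the endpoints.
Interpolate at f = 0.74 with slerp weights a = sin((1−f)δ)/sin δ ≈ 0.276, b = sin(fδ)/sin δ ≈ 0.762.
p = a·p₁ + b·p₂ ≈ (-0.105, 0.989, 0.108); φ = arcsin(p_z) ≈ 6.17°, λ = atan2(p_y, p_x) ≈ 96.06°.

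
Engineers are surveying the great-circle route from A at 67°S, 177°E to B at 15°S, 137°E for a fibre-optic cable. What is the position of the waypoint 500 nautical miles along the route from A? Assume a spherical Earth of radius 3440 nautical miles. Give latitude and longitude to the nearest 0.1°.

Write both endpoints as unit vectors p₁, p₂ with components (cos φ cos λ, cos φ sin λ, sin φ).
The central angle between the endpoints is δ = arccos(p₁·p₂) ≈ 1.015 rad (58.2°). The total great-circle distance is δ·R ≈ 1.015 × 3440 ≈ 3493 nmi, so the target fraction is f = 500/3493 ≈ 0.143.
Interpolate at f ≈ 0.143 with slerp weights a = sin((1−f)δ)/sin δ ≈ 0.900, b = sin(fδ)/sin δ ≈ 0.170.
p = a·p₁ + b·p₂ ≈ (-0.471, 0.131, -0.872); φ = arcsin(p_z) ≈ -60.71°, λ = atan2(p_y, p_x) ≈ 164.51°.

≈ 60.7°S, 164.5°E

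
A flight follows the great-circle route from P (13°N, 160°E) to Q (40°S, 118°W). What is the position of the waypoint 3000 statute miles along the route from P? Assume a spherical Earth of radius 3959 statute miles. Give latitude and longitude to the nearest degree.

Convert each endpoint to a unit vector on the sphere (x = cos φ cos λ, y = cos φ sin λ, z = sin φ).
The central angle between the endpoints is δ = arccos(p₁·p₂) ≈ 1.612 rad (92.3°). The total great-circle distance is δ·R ≈ 1.612 × 3959 ≈ 6380 mi, so the target fraction is f = 3000/6380 ≈ 0.470.
Interpolate at f ≈ 0.470 with slerp weights a = sin((1−f)δ)/sin δ ≈ 0.754, b = sin(fδ)/sin δ ≈ 0.688.
p = a·p₁ + b·p₂ ≈ (-0.938, -0.214, -0.272); φ = arcsin(p_z) ≈ -15.81°, λ = atan2(p_y, p_x) ≈ -167.16°.

≈ (16°S, 167°W)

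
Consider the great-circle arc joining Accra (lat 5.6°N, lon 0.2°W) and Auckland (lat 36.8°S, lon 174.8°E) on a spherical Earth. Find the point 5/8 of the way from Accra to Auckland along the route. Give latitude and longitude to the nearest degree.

Convert each endpoint to a unit vector on the sphere (x = cos φ cos λ, y = cos φ sin λ, z = sin φ).
The central angle between the endpoints is δ = arccos(p₁·p₂) ≈ 2.591 rad (148.5°).
Interpolate at f = 5/8 with slerp weights a = sin((1−f)δ)/sin δ ≈ 1.579, b = sin(fδ)/sin δ ≈ 1.910.
p = a·p₁ + b·p₂ ≈ (0.049, 0.133, -0.990); φ = arcsin(p_z) ≈ -81.85°, λ = atan2(p_y, p_x) ≈ 69.94°.

≈ lat 82°S, lon 70°E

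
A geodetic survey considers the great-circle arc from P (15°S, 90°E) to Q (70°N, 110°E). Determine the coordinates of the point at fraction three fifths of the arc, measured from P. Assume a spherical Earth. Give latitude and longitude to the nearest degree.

≈ (36°N, 97°E)

From cos δ = sin φ₁ sin φ₂ + cos φ₁ cos φ₂ cos Δλ, the central angle is δ ≈ 1.504 rad (86.1°).
Interpolate at f = 3/5 with slerp weights a = sin((1−f)δ)/sin δ ≈ 0.567, b = sin(fδ)/sin δ ≈ 0.786.
p = a·p₁ + b·p₂ ≈ (-0.092, 0.801, 0.592); φ = arcsin(p_z) ≈ 36.31°, λ = atan2(p_y, p_x) ≈ 96.56°.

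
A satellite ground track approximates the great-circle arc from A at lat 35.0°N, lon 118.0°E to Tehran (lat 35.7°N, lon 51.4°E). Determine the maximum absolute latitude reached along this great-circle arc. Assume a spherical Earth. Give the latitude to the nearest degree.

The great circle lies in the plane with unit normal n̂ = (p₁ × p₂)/|p₁ × p₂|.
Here n̂_z ≈ -0.762; the vertex latitude is φ_max = arccos|n̂_z| ≈ 40.3°.
Check via Clairaut: cos φ_max = |cos φ₁| · sin C = cos(35.0°)·sin(68.5°) ≈ 0.762, again giving ≈ 40.3°.

≈ 40°N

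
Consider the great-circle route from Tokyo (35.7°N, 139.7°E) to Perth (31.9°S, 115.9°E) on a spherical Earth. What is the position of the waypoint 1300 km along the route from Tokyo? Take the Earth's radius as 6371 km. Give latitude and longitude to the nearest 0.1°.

Write both endpoints as unit vectors p₁, p₂ with components (cos φ cos λ, cos φ sin λ, sin φ).
The central angle between the endpoints is δ = arccos(p₁·p₂) ≈ 1.242 rad (71.2°). The total great-circle distance is δ·R ≈ 1.242 × 6371 ≈ 7916 km, so the target fraction is f = 1300/7916 ≈ 0.164.
Interpolate at f ≈ 0.164 with slerp weights a = sin((1−f)δ)/sin δ ≈ 0.910, b = sin(fδ)/sin δ ≈ 0.214.
p = a·p₁ + b·p₂ ≈ (-0.643, 0.642, 0.418); φ = arcsin(p_z) ≈ 24.71°, λ = atan2(p_y, p_x) ≈ 135.07°.

≈ 24.7°N, 135.1°E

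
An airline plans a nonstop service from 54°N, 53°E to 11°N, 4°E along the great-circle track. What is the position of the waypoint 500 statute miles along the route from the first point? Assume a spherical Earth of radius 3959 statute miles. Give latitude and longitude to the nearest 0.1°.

≈ 50.1°N, 43.1°E

Write both endpoints as unit vectors p₁, p₂ with components (cos φ cos λ, cos φ sin λ, sin φ).
The central angle between the endpoints is δ = arccos(p₁·p₂) ≈ 1.009 rad (57.8°). The total great-circle distance is δ·R ≈ 1.009 × 3959 ≈ 3994 mi, so the target fraction is f = 500/3994 ≈ 0.125.
Interpolate at f ≈ 0.125 with slerp weights a = sin((1−f)δ)/sin δ ≈ 0.913, b = sin(fδ)/sin δ ≈ 0.149.
p = a·p₁ + b·p₂ ≈ (0.469, 0.439, 0.767); φ = arcsin(p_z) ≈ 50.07°, λ = atan2(p_y, p_x) ≈ 43.11°.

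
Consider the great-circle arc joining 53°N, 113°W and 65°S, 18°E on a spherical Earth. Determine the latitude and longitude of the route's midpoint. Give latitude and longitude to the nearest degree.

≈ 13°S, 68°W

The haversine formula gives a central angle δ ≈ 2.670 rad (153.0°) between the endpoints.
Interpolate at f = 1/2 with slerp weights a = sin((1−f)δ)/sin δ ≈ 2.139, b = sin(fδ)/sin δ ≈ 2.139.
p = a·p₁ + b·p₂ ≈ (0.357, -0.905, -0.230); φ = arcsin(p_z) ≈ -13.31°, λ = atan2(p_y, p_x) ≈ -68.50°.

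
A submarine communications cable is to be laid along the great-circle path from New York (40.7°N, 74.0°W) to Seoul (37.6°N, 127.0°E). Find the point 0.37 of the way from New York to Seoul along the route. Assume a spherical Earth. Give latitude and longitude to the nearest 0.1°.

From cos δ = sin φ₁ sin φ₂ + cos φ₁ cos φ₂ cos Δλ, the central angle is δ ≈ 1.734 rad (99.4°).
Interpolate at f = 0.37 with slerp weights a = sin((1−f)δ)/sin δ ≈ 0.900, b = sin(fδ)/sin δ ≈ 0.607.
p = a·p₁ + b·p₂ ≈ (-0.101, -0.272, 0.957); φ = arcsin(p_z) ≈ 73.13°, λ = atan2(p_y, p_x) ≈ -110.42°.

≈ 73.1°N, 110.4°W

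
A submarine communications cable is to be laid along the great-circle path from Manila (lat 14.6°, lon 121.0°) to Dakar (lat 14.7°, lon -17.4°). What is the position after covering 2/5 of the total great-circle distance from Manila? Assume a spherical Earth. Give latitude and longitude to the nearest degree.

The haversine formula gives a central angle δ ≈ 2.260 rad (129.5°) between the endpoints.
Interpolate at f = 2/5 with slerp weights a = sin((1−f)δ)/sin δ ≈ 1.266, b = sin(fδ)/sin δ ≈ 1.018.
p = a·p₁ + b·p₂ ≈ (0.309, 0.756, 0.578); φ = arcsin(p_z) ≈ 35.28°, λ = atan2(p_y, p_x) ≈ 67.77°.

≈ lat 35°, lon 68°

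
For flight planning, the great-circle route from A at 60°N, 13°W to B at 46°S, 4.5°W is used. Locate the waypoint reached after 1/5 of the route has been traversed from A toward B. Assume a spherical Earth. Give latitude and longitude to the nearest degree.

≈ 39°N, 10°W

Convert each endpoint to a unit vector on the sphere (x = cos φ cos λ, y = cos φ sin λ, z = sin φ).
The central angle between the endpoints is δ = arccos(p₁·p₂) ≈ 1.854 rad (106.2°).
Interpolate at f = 1/5 with slerp weights a = sin((1−f)δ)/sin δ ≈ 1.038, b = sin(fδ)/sin δ ≈ 0.377.
p = a·p₁ + b·p₂ ≈ (0.767, -0.137, 0.627); φ = arcsin(p_z) ≈ 38.83°, λ = atan2(p_y, p_x) ≈ -10.15°.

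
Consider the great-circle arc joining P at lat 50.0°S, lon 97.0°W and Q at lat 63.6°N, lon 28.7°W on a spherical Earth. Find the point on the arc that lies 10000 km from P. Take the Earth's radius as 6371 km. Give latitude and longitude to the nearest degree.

Write both endpoints as unit vectors p₁, p₂ with components (cos φ cos λ, cos φ sin λ, sin φ).
The central angle between the endpoints is δ = arccos(p₁·p₂) ≈ 2.190 rad (125.5°). The total great-circle distance is δ·R ≈ 2.190 × 6371 ≈ 13953 km, so the target fraction is f = 10000/13953 ≈ 0.717.
Interpolate at f ≈ 0.717 with slerp weights a = sin((1−f)δ)/sin δ ≈ 0.714, b = sin(fδ)/sin δ ≈ 1.228.
p = a·p₁ + b·p₂ ≈ (0.423, -0.718, 0.553); φ = arcsin(p_z) ≈ 33.57°, λ = atan2(p_y, p_x) ≈ -59.49°.

≈ lat 34°N, lon 59°W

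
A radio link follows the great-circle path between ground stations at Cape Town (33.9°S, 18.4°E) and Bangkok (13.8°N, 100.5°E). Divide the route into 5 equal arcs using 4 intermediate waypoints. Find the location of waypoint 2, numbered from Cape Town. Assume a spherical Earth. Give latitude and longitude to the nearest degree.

Write both endpoints as unit vectors p₁, p₂ with components (cos φ cos λ, cos φ sin λ, sin φ).
The central angle between the endpoints is δ = arccos(p₁·p₂) ≈ 1.593 rad (91.3°).
Interpolate at f = 2/5 with slerp weights a = sin((1−f)δ)/sin δ ≈ 0.817, b = sin(fδ)/sin δ ≈ 0.595.
p = a·p₁ + b·p₂ ≈ (0.538, 0.782, -0.314); φ = arcsin(p_z) ≈ -18.28°, λ = atan2(p_y, p_x) ≈ 55.48°.

≈ (18°S, 55°E)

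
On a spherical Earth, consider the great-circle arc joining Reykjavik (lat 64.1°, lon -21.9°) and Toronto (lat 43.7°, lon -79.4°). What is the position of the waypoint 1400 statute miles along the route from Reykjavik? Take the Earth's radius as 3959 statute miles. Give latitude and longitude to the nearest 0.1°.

≈ lat 56.3°, lon -60.4°

Convert each endpoint to a unit vector on the sphere (x = cos φ cos λ, y = cos φ sin λ, z = sin φ).
The central angle between the endpoints is δ = arccos(p₁·p₂) ≈ 0.658 rad (37.7°). The total great-circle distance is δ·R ≈ 0.658 × 3959 ≈ 2605 mi, so the target fraction is f = 1400/2605 ≈ 0.537.
Interpolate at f ≈ 0.537 with slerp weights a = sin((1−f)δ)/sin δ ≈ 0.490, b = sin(fδ)/sin δ ≈ 0.566.
p = a·p₁ + b·p₂ ≈ (0.274, -0.482, 0.832); φ = arcsin(p_z) ≈ 56.32°, λ = atan2(p_y, p_x) ≈ -60.40°.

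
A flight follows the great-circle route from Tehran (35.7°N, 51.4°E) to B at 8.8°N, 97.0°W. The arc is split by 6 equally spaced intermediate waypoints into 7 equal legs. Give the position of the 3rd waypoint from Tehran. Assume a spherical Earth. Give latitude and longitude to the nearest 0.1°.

The haversine formula gives a central angle δ ≈ 2.207 rad (126.5°) between the endpoints.
Interpolate at f = 3/7 with slerp weights a = sin((1−f)δ)/sin δ ≈ 1.184, b = sin(fδ)/sin δ ≈ 1.008.
p = a·p₁ + b·p₂ ≈ (0.479, -0.238, 0.845); φ = arcsin(p_z) ≈ 57.71°, λ = atan2(p_y, p_x) ≈ -26.40°.

≈ 57.7°N, 26.4°W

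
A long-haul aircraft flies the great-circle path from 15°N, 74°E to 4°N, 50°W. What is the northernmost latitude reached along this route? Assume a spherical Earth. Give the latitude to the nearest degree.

≈ 21°N

The great circle lies in the plane with unit normal n̂ = (p₁ × p₂)/|p₁ × p₂|.
Here n̂_z ≈ -0.936; the vertex latitude is φ_max = arccos|n̂_z| ≈ 20.7°.
Check via Clairaut: cos φ_max = |cos φ₁| · sin C = cos(15.0°)·sin(75.6°) ≈ 0.936, again giving ≈ 20.7°.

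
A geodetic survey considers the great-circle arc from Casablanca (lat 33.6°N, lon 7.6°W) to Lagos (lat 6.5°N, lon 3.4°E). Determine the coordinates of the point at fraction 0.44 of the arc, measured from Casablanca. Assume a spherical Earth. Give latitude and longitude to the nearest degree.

≈ lat 22°N, lon 2°W

Write both endpoints as unit vectors p₁, p₂ with components (cos φ cos λ, cos φ sin λ, sin φ).
The central angle between the endpoints is δ = arccos(p₁·p₂) ≈ 0.505 rad (29.0°).
Interpolate at f = 0.44 with slerp weights a = sin((1−f)δ)/sin δ ≈ 0.577, b = sin(fδ)/sin δ ≈ 0.456.
p = a·p₁ + b·p₂ ≈ (0.928, -0.037, 0.371); φ = arcsin(p_z) ≈ 21.76°, λ = atan2(p_y, p_x) ≈ -2.26°.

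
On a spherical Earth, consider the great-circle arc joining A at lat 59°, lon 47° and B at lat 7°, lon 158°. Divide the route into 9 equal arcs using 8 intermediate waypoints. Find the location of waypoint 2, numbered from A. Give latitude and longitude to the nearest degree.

≈ lat 60°, lon 89°

Write both endpoints as unit vectors p₁, p₂ with components (cos φ cos λ, cos φ sin λ, sin φ).
The central angle between the endpoints is δ = arccos(p₁·p₂) ≈ 1.650 rad (94.5°).
Interpolate at f = 2/9 with slerp weights a = sin((1−f)δ)/sin δ ≈ 0.962, b = sin(fδ)/sin δ ≈ 0.360.
p = a·p₁ + b·p₂ ≈ (0.007, 0.496, 0.868); φ = arcsin(p_z) ≈ 60.26°, λ = atan2(p_y, p_x) ≈ 89.19°.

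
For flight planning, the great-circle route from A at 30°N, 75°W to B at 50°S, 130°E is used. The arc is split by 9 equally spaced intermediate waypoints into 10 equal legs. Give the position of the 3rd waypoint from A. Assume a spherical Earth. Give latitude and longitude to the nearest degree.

Write both endpoints as unit vectors p₁, p₂ with components (cos φ cos λ, cos φ sin λ, sin φ).
The central angle between the endpoints is δ = arccos(p₁·p₂) ≈ 2.663 rad (152.6°).
Interpolate at f = 3/10 with slerp weights a = sin((1−f)δ)/sin δ ≈ 2.078, b = sin(fδ)/sin δ ≈ 1.555.
p = a·p₁ + b·p₂ ≈ (-0.177, -0.972, -0.152); φ = arcsin(p_z) ≈ -8.77°, λ = atan2(p_y, p_x) ≈ -100.31°.

≈ 9°S, 100°W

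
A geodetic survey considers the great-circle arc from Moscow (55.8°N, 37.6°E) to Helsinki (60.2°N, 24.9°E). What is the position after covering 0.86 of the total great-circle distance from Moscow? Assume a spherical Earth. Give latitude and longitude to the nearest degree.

≈ 60°N, 27°E

Write both endpoints as unit vectors p₁, p₂ with components (cos φ cos λ, cos φ sin λ, sin φ).
The central angle between the endpoints is δ = arccos(p₁·p₂) ≈ 0.140 rad (8.0°).
Interpolate at f = 0.86 with slerp weights a = sin((1−f)δ)/sin δ ≈ 0.140, b = sin(fδ)/sin δ ≈ 0.861.
p = a·p₁ + b·p₂ ≈ (0.451, 0.228, 0.863); φ = arcsin(p_z) ≈ 59.66°, λ = atan2(p_y, p_x) ≈ 26.87°.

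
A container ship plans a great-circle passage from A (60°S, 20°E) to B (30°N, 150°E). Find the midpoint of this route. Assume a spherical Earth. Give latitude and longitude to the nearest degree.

≈ (29°S, 115°E)

Write both endpoints as unit vectors p₁, p₂ with components (cos φ cos λ, cos φ sin λ, sin φ).
The central angle between the endpoints is δ = arccos(p₁·p₂) ≈ 2.362 rad (135.3°).
Interpolate at f = 1/2 with slerp weights a = sin((1−f)δ)/sin δ ≈ 1.316, b = sin(fδ)/sin δ ≈ 1.316.
p = a·p₁ + b·p₂ ≈ (-0.369, 0.795, -0.482); φ = arcsin(p_z) ≈ -28.80°, λ = atan2(p_y, p_x) ≈ 114.88°.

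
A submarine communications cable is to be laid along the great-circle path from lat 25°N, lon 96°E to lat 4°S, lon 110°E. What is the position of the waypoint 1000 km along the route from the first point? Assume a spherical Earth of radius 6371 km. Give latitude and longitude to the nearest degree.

≈ lat 17°N, lon 100°E

The haversine formula gives a central angle δ ≈ 0.559 rad (32.0°) between the endpoints. The total great-circle distance is δ·R ≈ 0.559 × 6371 ≈ 3562 km, so the target fraction is f = 1000/3562 ≈ 0.281.
Interpolate at f ≈ 0.281 with slerp weights a = sin((1−f)δ)/sin δ ≈ 0.738, b = sin(fδ)/sin δ ≈ 0.295.
p = a·p₁ + b·p₂ ≈ (-0.170, 0.941, 0.291); φ = arcsin(p_z) ≈ 16.93°, λ = atan2(p_y, p_x) ≈ 100.26°.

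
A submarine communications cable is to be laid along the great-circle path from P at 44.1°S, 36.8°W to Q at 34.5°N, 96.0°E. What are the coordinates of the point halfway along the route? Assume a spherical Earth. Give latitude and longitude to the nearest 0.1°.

≈ 11.7°S, 38.5°E

Write both endpoints as unit vectors p₁, p₂ with components (cos φ cos λ, cos φ sin λ, sin φ).
The central angle between the endpoints is δ = arccos(p₁·p₂) ≈ 2.492 rad (142.8°).
Interpolate at f = 1/2 with slerp weights a = sin((1−f)δ)/sin δ ≈ 1.567, b = sin(fδ)/sin δ ≈ 1.567.
p = a·p₁ + b·p₂ ≈ (0.766, 0.610, -0.203); φ = arcsin(p_z) ≈ -11.71°, λ = atan2(p_y, p_x) ≈ 38.54°.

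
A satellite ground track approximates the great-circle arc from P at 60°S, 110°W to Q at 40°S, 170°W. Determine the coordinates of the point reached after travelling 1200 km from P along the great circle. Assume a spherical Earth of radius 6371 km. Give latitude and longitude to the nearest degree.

Write both endpoints as unit vectors p₁, p₂ with components (cos φ cos λ, cos φ sin λ, sin φ).
The central angle between the endpoints is δ = arccos(p₁·p₂) ≈ 0.725 rad (41.6°). The total great-circle distance is δ·R ≈ 0.725 × 6371 ≈ 4622 km, so the target fraction is f = 1200/4622 ≈ 0.260.
Interpolate at f ≈ 0.260 with slerp weights a = sin((1−f)δ)/sin δ ≈ 0.771, b = sin(fδ)/sin δ ≈ 0.282.
p = a·p₁ + b·p₂ ≈ (-0.345, -0.400, -0.849); φ = arcsin(p_z) ≈ -58.13°, λ = atan2(p_y, p_x) ≈ -130.77°.

≈ 58°S, 131°W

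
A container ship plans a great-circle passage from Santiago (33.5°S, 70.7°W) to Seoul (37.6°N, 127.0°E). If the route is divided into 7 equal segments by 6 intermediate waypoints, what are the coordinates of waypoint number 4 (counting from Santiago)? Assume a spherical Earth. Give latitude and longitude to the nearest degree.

The haversine formula gives a central angle δ ≈ 2.881 rad (165.1°) between the endpoints.
Interpolate at f = 4/7 with slerp weights a = sin((1−f)δ)/sin δ ≈ 3.660, b = sin(fδ)/sin δ ≈ 3.866.
p = a·p₁ + b·p₂ ≈ (-0.835, -0.434, 0.339); φ = arcsin(p_z) ≈ 19.80°, λ = atan2(p_y, p_x) ≈ -152.51°.

≈ (20°N, 153°W)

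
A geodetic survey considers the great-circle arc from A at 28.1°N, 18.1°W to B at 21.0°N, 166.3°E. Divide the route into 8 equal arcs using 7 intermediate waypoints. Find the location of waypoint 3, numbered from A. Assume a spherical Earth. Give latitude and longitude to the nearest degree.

≈ 76°N, 36°W

Write both endpoints as unit vectors p₁, p₂ with components (cos φ cos λ, cos φ sin λ, sin φ).
The central angle between the endpoints is δ = arccos(p₁·p₂) ≈ 2.281 rad (130.7°).
Interpolate at f = 3/8 with slerp weights a = sin((1−f)δ)/sin δ ≈ 1.306, b = sin(fδ)/sin δ ≈ 0.996.
p = a·p₁ + b·p₂ ≈ (0.191, -0.138, 0.972); φ = arcsin(p_z) ≈ 76.37°, λ = atan2(p_y, p_x) ≈ -35.73°.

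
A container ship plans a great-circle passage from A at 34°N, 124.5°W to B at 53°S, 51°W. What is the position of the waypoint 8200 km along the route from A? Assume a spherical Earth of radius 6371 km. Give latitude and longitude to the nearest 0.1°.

≈ 28.5°S, 83.1°W

Write both endpoints as unit vectors p₁, p₂ with components (cos φ cos λ, cos φ sin λ, sin φ).
The central angle between the endpoints is δ = arccos(p₁·p₂) ≈ 1.881 rad (107.8°). The total great-circle distance is δ·R ≈ 1.881 × 6371 ≈ 11981 km, so the target fraction is f = 8200/11981 ≈ 0.684.
Interpolate at f ≈ 0.684 with slerp weights a = sin((1−f)δ)/sin δ ≈ 0.587, b = sin(fδ)/sin δ ≈ 1.008.
p = a·p₁ + b·p₂ ≈ (0.106, -0.873, -0.477); φ = arcsin(p_z) ≈ -28.47°, λ = atan2(p_y, p_x) ≈ -83.07°.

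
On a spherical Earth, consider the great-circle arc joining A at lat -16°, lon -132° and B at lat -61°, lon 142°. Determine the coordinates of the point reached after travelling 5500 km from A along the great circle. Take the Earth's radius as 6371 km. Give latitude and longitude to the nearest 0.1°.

≈ lat -54.2°, lon -172.7°

From cos δ = sin φ₁ sin φ₂ + cos φ₁ cos φ₂ cos Δλ, the central angle is δ ≈ 1.294 rad (74.1°). The total great-circle distance is δ·R ≈ 1.294 × 6371 ≈ 8242 km, so the target fraction is f = 5500/8242 ≈ 0.667.
Interpolate at f ≈ 0.667 with slerp weights a = sin((1−f)δ)/sin δ ≈ 0.434, b = sin(fδ)/sin δ ≈ 0.790.
p = a·p₁ + b·p₂ ≈ (-0.581, -0.074, -0.811); φ = arcsin(p_z) ≈ -54.16°, λ = atan2(p_y, p_x) ≈ -172.74°.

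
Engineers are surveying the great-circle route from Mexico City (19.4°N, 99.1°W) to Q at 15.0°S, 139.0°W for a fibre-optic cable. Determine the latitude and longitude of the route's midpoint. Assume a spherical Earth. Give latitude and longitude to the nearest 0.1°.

≈ 2.3°N, 119.3°W

The haversine formula gives a central angle δ ≈ 0.911 rad (52.2°) between the endpoints.
Interpolate at f = 1/2 with slerp weights a = sin((1−f)δ)/sin δ ≈ 0.557, b = sin(fδ)/sin δ ≈ 0.557.
p = a·p₁ + b·p₂ ≈ (-0.489, -0.871, 0.041); φ = arcsin(p_z) ≈ 2.34°, λ = atan2(p_y, p_x) ≈ -119.30°.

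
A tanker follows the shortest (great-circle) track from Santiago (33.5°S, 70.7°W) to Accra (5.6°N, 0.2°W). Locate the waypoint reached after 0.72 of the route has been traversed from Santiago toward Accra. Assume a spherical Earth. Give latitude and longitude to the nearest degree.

≈ 7°S, 18°W

Write both endpoints as unit vectors p₁, p₂ with components (cos φ cos λ, cos φ sin λ, sin φ).
The central angle between the endpoints is δ = arccos(p₁·p₂) ≈ 1.346 rad (77.1°).
Interpolate at f = 0.72 with slerp weights a = sin((1−f)δ)/sin δ ≈ 0.377, b = sin(fδ)/sin δ ≈ 0.846.
p = a·p₁ + b·p₂ ≈ (0.946, -0.300, -0.126); φ = arcsin(p_z) ≈ -7.23°, λ = atan2(p_y, p_x) ≈ -17.60°.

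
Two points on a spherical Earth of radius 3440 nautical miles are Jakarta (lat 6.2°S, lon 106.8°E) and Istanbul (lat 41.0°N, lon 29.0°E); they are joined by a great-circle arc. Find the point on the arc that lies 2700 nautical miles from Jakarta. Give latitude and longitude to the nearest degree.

≈ lat 23°N, lon 72°E

From cos δ = sin φ₁ sin φ₂ + cos φ₁ cos φ₂ cos Δλ, the central angle is δ ≈ 1.483 rad (85.0°). The total great-circle distance is δ·R ≈ 1.483 × 3440 ≈ 5101 nmi, so the target fraction is f = 2700/5101 ≈ 0.529.
Interpolate at f ≈ 0.529 with slerp weights a = sin((1−f)δ)/sin δ ≈ 0.645, b = sin(fδ)/sin δ ≈ 0.709.
p = a·p₁ + b·p₂ ≈ (0.283, 0.874, 0.396); φ = arcsin(p_z) ≈ 23.31°, λ = atan2(p_y, p_x) ≈ 72.06°.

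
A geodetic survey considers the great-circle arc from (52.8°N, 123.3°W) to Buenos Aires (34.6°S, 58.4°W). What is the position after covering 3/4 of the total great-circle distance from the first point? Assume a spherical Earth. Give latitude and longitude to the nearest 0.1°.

Convert each endpoint to a unit vector on the sphere (x = cos φ cos λ, y = cos φ sin λ, z = sin φ).
The central angle between the endpoints is δ = arccos(p₁·p₂) ≈ 1.814 rad (104.0°).
Interpolate at f = 3/4 with slerp weights a = sin((1−f)δ)/sin δ ≈ 0.452, b = sin(fδ)/sin δ ≈ 1.008.
p = a·p₁ + b·p₂ ≈ (0.285, -0.935, -0.213); φ = arcsin(p_z) ≈ -12.27°, λ = atan2(p_y, p_x) ≈ -73.06°.

≈ (12.3°S, 73.1°W)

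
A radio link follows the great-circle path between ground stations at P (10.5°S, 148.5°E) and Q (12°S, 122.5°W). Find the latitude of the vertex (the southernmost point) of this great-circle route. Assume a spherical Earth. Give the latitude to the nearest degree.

The great circle lies in the plane with unit normal n̂ = (p₁ × p₂)/|p₁ × p₂|.
Here n̂_z ≈ +0.963; the vertex latitude is φ_max = arccos|n̂_z| ≈ 15.6°.

≈ 16°S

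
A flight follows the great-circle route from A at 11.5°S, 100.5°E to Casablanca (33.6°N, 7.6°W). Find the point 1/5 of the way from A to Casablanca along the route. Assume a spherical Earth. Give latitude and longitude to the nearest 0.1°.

≈ 0.6°N, 81.7°E

Write both endpoints as unit vectors p₁, p₂ with components (cos φ cos λ, cos φ sin λ, sin φ).
The central angle between the endpoints is δ = arccos(p₁·p₂) ≈ 1.943 rad (111.3°).
Interpolate at f = 1/5 with slerp weights a = sin((1−f)δ)/sin δ ≈ 1.073, b = sin(fδ)/sin δ ≈ 0.407.
p = a·p₁ + b·p₂ ≈ (0.144, 0.989, 0.011); φ = arcsin(p_z) ≈ 0.64°, λ = atan2(p_y, p_x) ≈ 81.71°.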